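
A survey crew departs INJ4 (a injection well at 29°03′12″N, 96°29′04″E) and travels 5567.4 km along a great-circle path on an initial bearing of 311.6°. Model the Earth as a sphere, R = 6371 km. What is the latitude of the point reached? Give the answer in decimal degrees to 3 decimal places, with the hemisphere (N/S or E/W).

INJ4: φ = +29.05333°, λ = +96.48444°
δ = d/R = 5567.4/6371 = 0.873866 rad
φ₂ = arcsin(sin φ₁ cos δ + cos φ₁ sin δ cos θ)
   = arcsin(0.48562·0.64187 + 0.87417·0.76682·0.66393) = 49.17876°
λ₂ = λ₁ + atan2(sin θ sin δ cos φ₁, cos δ − sin φ₁ sin φ₂) = 35.17859°

49.179°N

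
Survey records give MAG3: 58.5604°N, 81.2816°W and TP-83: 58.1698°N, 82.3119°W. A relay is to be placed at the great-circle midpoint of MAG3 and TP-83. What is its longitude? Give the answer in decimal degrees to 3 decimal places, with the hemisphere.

81.800°W

Bx = cos φ₂ cos Δλ = 0.527318,  By = cos φ₂ sin Δλ = -0.009483
φₘ = atan2(sin φ₁ + sin φ₂, √((cos φ₁ + Bx)² + By²)) = 58.36613°
λₘ = λ₁ + atan2(By, cos φ₁ + Bx) = -81.79960°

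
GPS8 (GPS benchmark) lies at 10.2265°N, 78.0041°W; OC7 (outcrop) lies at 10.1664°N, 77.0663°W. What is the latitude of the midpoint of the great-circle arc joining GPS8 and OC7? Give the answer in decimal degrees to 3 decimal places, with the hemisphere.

Bx = cos φ₂ cos Δλ = 0.984167,  By = cos φ₂ sin Δλ = 0.016110
φₘ = atan2(sin φ₁ + sin φ₂, √((cos φ₁ + Bx)² + By²)) = 10.19678°
λₘ = λ₁ + atan2(By, cos φ₁ + Bx) = -77.53516°

10.197°N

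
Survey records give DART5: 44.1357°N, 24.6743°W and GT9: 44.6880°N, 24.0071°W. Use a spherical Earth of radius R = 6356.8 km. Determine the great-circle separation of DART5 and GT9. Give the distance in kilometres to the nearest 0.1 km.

Δφ = 0.5523°,  Δλ = 0.6672°
a = sin²(Δφ/2) + cos φ₁ cos φ₂ sin²(Δλ/2) = 0.000041
c = 2·arcsin(√a) = 0.012732 rad = 0.7295°
d = R·c = 6356.8 × 0.012732 = 80.9 km

80.9 km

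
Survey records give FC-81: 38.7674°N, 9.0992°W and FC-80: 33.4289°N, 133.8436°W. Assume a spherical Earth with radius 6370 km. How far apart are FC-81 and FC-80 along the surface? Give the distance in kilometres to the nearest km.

Δφ = -5.3385°,  Δλ = -124.7444°
a = sin²(Δφ/2) + cos φ₁ cos φ₂ sin²(Δλ/2) = 0.512949
c = 2·arcsin(√a) = 1.596697 rad = 91.4840°
d = R·c = 6370 × 1.596697 = 10171.0 km

10171 km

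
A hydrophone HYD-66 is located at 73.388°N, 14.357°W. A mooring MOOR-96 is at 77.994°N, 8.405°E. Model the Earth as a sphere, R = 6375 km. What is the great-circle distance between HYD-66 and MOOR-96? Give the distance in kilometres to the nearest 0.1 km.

799.9 km

Δφ = 4.6060°,  Δλ = 22.7620°
a = sin²(Δφ/2) + cos φ₁ cos φ₂ sin²(Δλ/2) = 0.003930
c = 2·arcsin(√a) = 0.125469 rad = 7.1889°
d = R·c = 6375 × 0.125469 = 799.9 km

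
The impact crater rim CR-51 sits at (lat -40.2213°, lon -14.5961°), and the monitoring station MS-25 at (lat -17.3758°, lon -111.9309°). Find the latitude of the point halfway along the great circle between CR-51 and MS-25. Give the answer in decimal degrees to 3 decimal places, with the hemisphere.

Bx = cos φ₂ cos Δλ = -0.121841,  By = cos φ₂ sin Δλ = -0.946557
φₘ = atan2(sin φ₁ + sin φ₂, √((cos φ₁ + Bx)² + By²)) = -39.55030°
λₘ = λ₁ + atan2(By, cos φ₁ + Bx) = -70.46094°

39.550°S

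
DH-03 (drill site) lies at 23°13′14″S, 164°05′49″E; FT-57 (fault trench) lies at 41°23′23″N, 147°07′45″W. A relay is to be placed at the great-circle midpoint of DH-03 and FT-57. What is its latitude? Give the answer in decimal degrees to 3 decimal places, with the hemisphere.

DH-03: φ = -23.22056°, λ = +164.09694°
FT-57: φ = +41.38972°, λ = -147.12917°
Bx = cos φ₂ cos Δλ = 0.494426,  By = cos φ₂ sin Δλ = 0.564259
φₘ = atan2(sin φ₁ + sin φ₂, √((cos φ₁ + Bx)² + By²)) = 9.94726°
λₘ = λ₁ + atan2(By, cos φ₁ + Bx) = -174.14041°

9.947°N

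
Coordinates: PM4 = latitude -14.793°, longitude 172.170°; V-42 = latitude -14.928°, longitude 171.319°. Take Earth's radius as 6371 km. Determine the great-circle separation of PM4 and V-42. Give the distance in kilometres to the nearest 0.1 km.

Δφ = -0.1350°,  Δλ = -0.8510°
a = sin²(Δφ/2) + cos φ₁ cos φ₂ sin²(Δλ/2) = 0.000053
c = 2·arcsin(√a) = 0.014548 rad = 0.8335°
d = R·c = 6371 × 0.014548 = 92.7 km

92.7 km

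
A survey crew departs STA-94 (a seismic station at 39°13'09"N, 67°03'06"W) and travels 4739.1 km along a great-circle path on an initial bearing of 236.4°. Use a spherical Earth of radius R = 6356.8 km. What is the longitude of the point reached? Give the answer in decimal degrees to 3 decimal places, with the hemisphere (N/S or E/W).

STA-94: φ = +39.21917°, λ = -67.05167°
δ = d/R = 4739.1/6356.8 = 0.745517 rad
φ₂ = arcsin(sin φ₁ cos δ + cos φ₁ sin δ cos θ)
   = arcsin(0.63229·0.73474 + 0.77473·0.67835·-0.55339) = 10.00511°
λ₂ = λ₁ + atan2(sin θ sin δ cos φ₁, cos δ − sin φ₁ sin φ₂) = -102.06301°

102.063°W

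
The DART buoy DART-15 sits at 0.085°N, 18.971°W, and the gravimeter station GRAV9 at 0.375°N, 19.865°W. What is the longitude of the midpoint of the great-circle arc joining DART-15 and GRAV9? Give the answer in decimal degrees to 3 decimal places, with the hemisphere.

Bx = cos φ₂ cos Δλ = 0.999857,  By = cos φ₂ sin Δλ = -0.015602
φₘ = atan2(sin φ₁ + sin φ₂, √((cos φ₁ + Bx)² + By²)) = 0.23001°
λₘ = λ₁ + atan2(By, cos φ₁ + Bx) = -19.41800°

19.418°W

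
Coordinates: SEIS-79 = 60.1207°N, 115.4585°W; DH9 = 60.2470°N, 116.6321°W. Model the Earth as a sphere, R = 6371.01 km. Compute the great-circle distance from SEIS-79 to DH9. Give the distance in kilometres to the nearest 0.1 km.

66.4 km

Δφ = 0.1263°,  Δλ = -1.1736°
a = sin²(Δφ/2) + cos φ₁ cos φ₂ sin²(Δλ/2) = 0.000027
c = 2·arcsin(√a) = 0.010420 rad = 0.5970°
d = R·c = 6371.01 × 0.010420 = 66.4 km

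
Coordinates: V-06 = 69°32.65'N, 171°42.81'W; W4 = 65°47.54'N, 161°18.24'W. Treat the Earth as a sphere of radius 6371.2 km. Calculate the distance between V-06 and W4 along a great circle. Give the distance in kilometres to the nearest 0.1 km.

V-06: φ = +69.54417°, λ = -171.71350°
W4: φ = +65.79233°, λ = -161.30400°
Δφ = -3.7518°,  Δλ = 10.4095°
a = sin²(Δφ/2) + cos φ₁ cos φ₂ sin²(Δλ/2) = 0.002251
c = 2·arcsin(√a) = 0.094922 rad = 5.4387°
d = R·c = 6371.2 × 0.094922 = 604.8 km

604.8 km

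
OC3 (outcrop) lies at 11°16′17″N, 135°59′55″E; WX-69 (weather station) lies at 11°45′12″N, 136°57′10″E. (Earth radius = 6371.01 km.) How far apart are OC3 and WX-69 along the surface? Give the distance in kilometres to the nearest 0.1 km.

117.0 km

OC3: φ = +11.27139°, λ = +135.99861°
WX-69: φ = +11.75333°, λ = +136.95278°
Δφ = 0.4819°,  Δλ = 0.9542°
a = sin²(Δφ/2) + cos φ₁ cos φ₂ sin²(Δλ/2) = 0.000084
c = 2·arcsin(√a) = 0.018359 rad = 1.0519°
d = R·c = 6371.01 × 0.018359 = 117.0 km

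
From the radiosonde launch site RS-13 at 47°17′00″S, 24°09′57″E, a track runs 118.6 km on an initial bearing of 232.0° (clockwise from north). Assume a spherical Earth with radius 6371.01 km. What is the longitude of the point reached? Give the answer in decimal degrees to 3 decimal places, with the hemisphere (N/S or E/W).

22.911°E

RS-13: φ = -47.28333°, λ = +24.16583°
δ = d/R = 118.6/6371.01 = 0.018616 rad
φ₂ = arcsin(sin φ₁ cos δ + cos φ₁ sin δ cos θ)
   = arcsin(-0.73472·0.99983 + 0.67837·0.01861·-0.61566) = -47.93321°
λ₂ = λ₁ + atan2(sin θ sin δ cos φ₁, cos δ − sin φ₁ sin φ₂) = 22.91134°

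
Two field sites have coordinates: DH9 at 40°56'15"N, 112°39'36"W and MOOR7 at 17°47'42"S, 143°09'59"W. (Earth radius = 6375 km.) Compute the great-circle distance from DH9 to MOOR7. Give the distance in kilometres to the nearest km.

DH9: φ = +40.93750°, λ = -112.66000°
MOOR7: φ = -17.79500°, λ = -143.16639°
Δφ = -58.7325°,  Δλ = -30.5064°
a = sin²(Δφ/2) + cos φ₁ cos φ₂ sin²(Δλ/2) = 0.290267
c = 2·arcsin(√a) = 1.137939 rad = 65.1991°
d = R·c = 6375 × 1.137939 = 7254.4 km

7254 km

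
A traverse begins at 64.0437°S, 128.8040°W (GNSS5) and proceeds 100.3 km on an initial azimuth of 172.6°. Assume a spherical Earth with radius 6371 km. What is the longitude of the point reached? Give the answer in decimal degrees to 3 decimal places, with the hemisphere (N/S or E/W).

δ = d/R = 100.3/6371 = 0.015743 rad
φ₂ = arcsin(sin φ₁ cos δ + cos φ₁ sin δ cos θ)
   = arcsin(-0.89913·0.99988 + 0.43769·0.01574·-0.99167) = -64.93796°
λ₂ = λ₁ + atan2(sin θ sin δ cos φ₁, cos δ − sin φ₁ sin φ₂) = -128.52975°

128.530°W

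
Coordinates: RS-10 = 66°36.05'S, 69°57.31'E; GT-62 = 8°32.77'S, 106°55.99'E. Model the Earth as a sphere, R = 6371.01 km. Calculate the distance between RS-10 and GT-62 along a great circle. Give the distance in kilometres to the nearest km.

7033 km

RS-10: φ = -66.60083°, λ = +69.95517°
GT-62: φ = -8.54617°, λ = +106.93317°
Δφ = 58.0547°,  Δλ = 36.9780°
a = sin²(Δφ/2) + cos φ₁ cos φ₂ sin²(Δλ/2) = 0.274940
c = 2·arcsin(√a) = 1.103897 rad = 63.2486°
d = R·c = 6371.01 × 1.103897 = 7032.9 km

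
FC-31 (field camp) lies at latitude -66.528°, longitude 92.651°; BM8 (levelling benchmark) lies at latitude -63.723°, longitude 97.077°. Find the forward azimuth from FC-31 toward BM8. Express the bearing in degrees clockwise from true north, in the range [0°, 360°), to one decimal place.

35.6°

Δλ = 4.4260°
y = sin Δλ · cos φ₂ = 0.034165
x = cos φ₁ sin φ₂ − sin φ₁ cos φ₂ cos Δλ = 0.047726
θ = atan2(y, x) = 35.5970° → 35.5970° (mod 360°)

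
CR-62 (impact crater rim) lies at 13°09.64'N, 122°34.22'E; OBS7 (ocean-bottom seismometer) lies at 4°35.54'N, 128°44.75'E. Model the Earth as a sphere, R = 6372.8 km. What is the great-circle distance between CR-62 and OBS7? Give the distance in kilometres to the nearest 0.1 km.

1169.6 km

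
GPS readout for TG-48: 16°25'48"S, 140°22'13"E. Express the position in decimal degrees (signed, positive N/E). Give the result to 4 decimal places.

-16.4300°, +140.3703°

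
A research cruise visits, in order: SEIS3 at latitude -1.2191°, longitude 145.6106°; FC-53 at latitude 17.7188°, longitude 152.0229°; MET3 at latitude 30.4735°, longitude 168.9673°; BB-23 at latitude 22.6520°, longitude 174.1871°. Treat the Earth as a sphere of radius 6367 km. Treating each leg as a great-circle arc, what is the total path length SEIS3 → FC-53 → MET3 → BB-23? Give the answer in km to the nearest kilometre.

SEIS3→FC-53: c = 0.348421 rad, d = 2218.40 km
FC-53→MET3: c = 0.349091 rad, d = 2222.66 km
MET3→BB-23: c = 0.158922 rad, d = 1011.86 km
Total = 2218.40 + 2222.66 + 1011.86 = 5452.92 km

5453 km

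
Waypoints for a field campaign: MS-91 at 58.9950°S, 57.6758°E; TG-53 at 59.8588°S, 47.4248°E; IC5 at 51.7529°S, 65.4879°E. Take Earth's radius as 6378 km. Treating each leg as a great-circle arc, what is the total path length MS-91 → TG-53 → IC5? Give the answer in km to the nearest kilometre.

2026 km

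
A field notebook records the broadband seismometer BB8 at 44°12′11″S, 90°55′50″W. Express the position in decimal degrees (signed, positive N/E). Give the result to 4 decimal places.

-44.2031°, -90.9306°

lat: 44.2031° S → -44.2031°
lon: 90.9306° W → -90.9306°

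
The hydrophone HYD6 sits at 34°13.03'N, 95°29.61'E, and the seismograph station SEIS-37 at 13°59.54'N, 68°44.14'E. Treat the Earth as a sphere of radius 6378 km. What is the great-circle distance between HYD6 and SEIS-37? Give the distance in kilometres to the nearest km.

HYD6: φ = +34.21717°, λ = +95.49350°
SEIS-37: φ = +13.99233°, λ = +68.73567°
Δφ = -20.2248°,  Δλ = -26.7578°
a = sin²(Δφ/2) + cos φ₁ cos φ₂ sin²(Δλ/2) = 0.073789
c = 2·arcsin(√a) = 0.550195 rad = 31.5238°
d = R·c = 6378 × 0.550195 = 3509.1 km

3509 km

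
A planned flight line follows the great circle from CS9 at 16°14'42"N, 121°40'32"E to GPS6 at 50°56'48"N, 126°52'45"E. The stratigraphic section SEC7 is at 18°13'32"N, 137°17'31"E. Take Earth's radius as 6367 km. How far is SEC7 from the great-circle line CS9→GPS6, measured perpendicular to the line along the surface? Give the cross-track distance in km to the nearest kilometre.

CS9: φ = +16.24500°, λ = +121.67556°
GPS6: φ = +50.94667°, λ = +126.87917°
SEC7: φ = +18.22556°, λ = +137.29194°
δ₁₃ = central angle CS9→SEC7 = 0.262516 rad  (haversine)
θ₁₃ = bearing CS9→SEC7 = 80.156°,  θ₁₂ = bearing CS9→GPS6 = 5.724°
dₓₜ = R·arcsin(sin δ₁₃ · sin(θ₁₃ − θ₁₂)) = 6367·arcsin(0.25951·sin(74.431°)) = 1608.749 km
|dₓₜ| = 1608.749 km

1609 km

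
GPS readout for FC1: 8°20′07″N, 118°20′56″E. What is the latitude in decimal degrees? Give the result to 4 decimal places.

8.3353°N

8° + 20′/60 + 7″/3600 = 8 + 0.33333 + 0.00194 = 8.3353°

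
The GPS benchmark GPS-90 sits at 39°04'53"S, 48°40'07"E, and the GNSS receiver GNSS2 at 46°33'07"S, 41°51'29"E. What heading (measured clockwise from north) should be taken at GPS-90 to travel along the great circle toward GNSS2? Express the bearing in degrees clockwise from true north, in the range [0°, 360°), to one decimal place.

211.5°

GPS-90: φ = -39.08139°, λ = +48.66861°
GNSS2: φ = -46.55194°, λ = +41.85806°
Δλ = -6.8106°
y = sin Δλ · cos φ₂ = -0.081552
x = cos φ₁ sin φ₂ − sin φ₁ cos φ₂ cos Δλ = -0.133076
θ = atan2(y, x) = -148.4991° → 211.5009° (mod 360°)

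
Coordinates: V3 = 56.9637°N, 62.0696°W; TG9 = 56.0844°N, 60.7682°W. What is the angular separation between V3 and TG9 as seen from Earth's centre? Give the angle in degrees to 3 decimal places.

1.135°

Δφ = -0.8793°,  Δλ = 1.3014°
a = sin²(Δφ/2) + cos φ₁ cos φ₂ sin²(Δλ/2) = 0.000098
c = 2·arcsin(√a) = 0.019811 rad = 1.1351°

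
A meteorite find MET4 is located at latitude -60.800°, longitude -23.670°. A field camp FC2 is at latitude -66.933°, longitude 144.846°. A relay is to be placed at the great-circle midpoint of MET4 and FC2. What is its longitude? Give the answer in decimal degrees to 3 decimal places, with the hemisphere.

13.230°E

Bx = cos φ₂ cos Δλ = -0.383963,  By = cos φ₂ sin Δλ = 0.078007
φₘ = atan2(sin φ₁ + sin φ₂, √((cos φ₁ + Bx)² + By²)) = -85.85551°
λₘ = λ₁ + atan2(By, cos φ₁ + Bx) = 13.22968°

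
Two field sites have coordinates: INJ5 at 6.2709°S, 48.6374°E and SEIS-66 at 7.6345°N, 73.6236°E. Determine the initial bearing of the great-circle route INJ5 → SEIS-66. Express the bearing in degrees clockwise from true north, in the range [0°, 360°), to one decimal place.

61.2°

Δλ = 24.9862°
y = sin Δλ · cos φ₂ = 0.418656
x = cos φ₁ sin φ₂ − sin φ₁ cos φ₂ cos Δλ = 0.230187
θ = atan2(y, x) = 61.1969° → 61.1969° (mod 360°)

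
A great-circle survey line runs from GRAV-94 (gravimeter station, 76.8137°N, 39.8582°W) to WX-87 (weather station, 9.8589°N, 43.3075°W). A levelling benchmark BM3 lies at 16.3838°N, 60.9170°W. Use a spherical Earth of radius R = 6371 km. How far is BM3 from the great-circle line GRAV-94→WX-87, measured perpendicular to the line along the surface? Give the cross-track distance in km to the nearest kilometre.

1888 km

δ₁₃ = central angle GRAV-94→BM3 = 1.071428 rad  (haversine)
θ₁₃ = bearing GRAV-94→BM3 = 203.122°,  θ₁₂ = bearing GRAV-94→WX-87 = 183.693°
dₓₜ = R·arcsin(sin δ₁₃ · sin(θ₁₃ − θ₁₂)) = 6371·arcsin(0.87789·sin(19.429°)) = 1887.974 km
|dₓₜ| = 1887.974 km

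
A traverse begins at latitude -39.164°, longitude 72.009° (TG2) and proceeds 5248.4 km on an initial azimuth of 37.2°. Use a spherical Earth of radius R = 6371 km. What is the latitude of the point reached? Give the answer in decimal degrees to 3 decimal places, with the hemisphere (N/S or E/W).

1.378°N

δ = d/R = 5248.4/6371 = 0.823795 rad
φ₂ = arcsin(sin φ₁ cos δ + cos φ₁ sin δ cos θ)
   = arcsin(-0.63154·0.67944 + 0.77534·0.73373·0.79653) = 1.37769°
λ₂ = λ₁ + atan2(sin θ sin δ cos φ₁, cos δ − sin φ₁ sin φ₂) = 98.35179°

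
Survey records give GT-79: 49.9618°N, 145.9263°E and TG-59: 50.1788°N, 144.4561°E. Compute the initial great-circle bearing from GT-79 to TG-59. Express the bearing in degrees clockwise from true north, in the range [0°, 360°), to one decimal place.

283.5°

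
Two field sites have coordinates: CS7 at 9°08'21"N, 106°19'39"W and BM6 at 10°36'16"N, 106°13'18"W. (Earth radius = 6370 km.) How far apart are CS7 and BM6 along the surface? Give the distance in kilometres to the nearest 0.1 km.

163.3 km

CS7: φ = +9.13917°, λ = -106.32750°
BM6: φ = +10.60444°, λ = -106.22167°
Δφ = 1.4653°,  Δλ = 0.1058°
a = sin²(Δφ/2) + cos φ₁ cos φ₂ sin²(Δλ/2) = 0.000164
c = 2·arcsin(√a) = 0.025639 rad = 1.4690°
d = R·c = 6370 × 0.025639 = 163.3 km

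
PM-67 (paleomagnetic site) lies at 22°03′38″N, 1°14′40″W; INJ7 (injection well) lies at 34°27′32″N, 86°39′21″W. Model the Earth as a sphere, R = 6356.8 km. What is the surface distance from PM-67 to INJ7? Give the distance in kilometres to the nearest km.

PM-67: φ = +22.06056°, λ = -1.24444°
INJ7: φ = +34.45889°, λ = -86.65583°
Δφ = 12.3983°,  Δλ = -85.4114°
a = sin²(Δφ/2) + cos φ₁ cos φ₂ sin²(Δλ/2) = 0.363177
c = 2·arcsin(√a) = 1.293614 rad = 74.1186°
d = R·c = 6356.8 × 1.293614 = 8223.2 km

8223 km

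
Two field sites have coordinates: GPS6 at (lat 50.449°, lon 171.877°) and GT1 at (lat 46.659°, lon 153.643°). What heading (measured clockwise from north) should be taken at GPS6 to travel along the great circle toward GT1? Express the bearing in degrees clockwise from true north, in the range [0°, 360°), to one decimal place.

Δλ = -18.2340°
y = sin Δλ · cos φ₂ = -0.214754
x = cos φ₁ sin φ₂ − sin φ₁ cos φ₂ cos Δλ = -0.039526
θ = atan2(y, x) = -100.4288° → 259.5712° (mod 360°)

259.6°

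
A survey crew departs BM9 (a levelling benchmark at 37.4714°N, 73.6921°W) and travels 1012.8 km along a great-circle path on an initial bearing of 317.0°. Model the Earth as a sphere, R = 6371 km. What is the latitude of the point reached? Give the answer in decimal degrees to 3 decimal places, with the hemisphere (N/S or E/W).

δ = d/R = 1012.8/6371 = 0.158970 rad
φ₂ = arcsin(sin φ₁ cos δ + cos φ₁ sin δ cos θ)
   = arcsin(0.60837·0.98739 + 0.79366·0.15830·0.73135) = 43.83465°
λ₂ = λ₁ + atan2(sin θ sin δ cos φ₁, cos δ − sin φ₁ sin φ₂) = -82.29976°

43.835°N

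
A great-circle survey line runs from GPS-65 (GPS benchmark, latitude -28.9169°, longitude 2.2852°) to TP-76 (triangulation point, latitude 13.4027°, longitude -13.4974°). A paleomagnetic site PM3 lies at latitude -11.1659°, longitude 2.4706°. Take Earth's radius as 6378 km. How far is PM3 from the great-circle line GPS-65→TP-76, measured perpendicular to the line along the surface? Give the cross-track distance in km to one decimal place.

748.3 km

δ₁₃ = central angle GPS-65→PM3 = 0.309828 rad  (haversine)
θ₁₃ = bearing GPS-65→PM3 = 0.597°,  θ₁₂ = bearing GPS-65→TP-76 = 338.020°
dₓₜ = R·arcsin(sin δ₁₃ · sin(θ₁₃ − θ₁₂)) = 6378·arcsin(0.30489·sin(-337.424°)) = 748.276 km
|dₓₜ| = 748.276 km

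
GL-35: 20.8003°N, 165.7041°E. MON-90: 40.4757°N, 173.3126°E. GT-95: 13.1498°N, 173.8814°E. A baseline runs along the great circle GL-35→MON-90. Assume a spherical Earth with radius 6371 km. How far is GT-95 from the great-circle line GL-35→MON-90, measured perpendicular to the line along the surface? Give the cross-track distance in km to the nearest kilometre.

δ₁₃ = central angle GL-35→GT-95 = 0.190851 rad  (haversine)
θ₁₃ = bearing GL-35→GT-95 = 133.100°,  θ₁₂ = bearing GL-35→MON-90 = 16.543°
dₓₜ = R·arcsin(sin δ₁₃ · sin(θ₁₃ − θ₁₂)) = 6371·arcsin(0.18969·sin(116.557°)) = 1086.288 km
|dₓₜ| = 1086.288 km

1086 km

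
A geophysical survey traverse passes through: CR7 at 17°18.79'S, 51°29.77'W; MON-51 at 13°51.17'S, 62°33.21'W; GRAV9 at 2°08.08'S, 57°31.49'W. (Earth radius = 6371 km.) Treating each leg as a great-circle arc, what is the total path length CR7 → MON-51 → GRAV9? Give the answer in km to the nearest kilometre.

CR7: φ = -17.31317°, λ = -51.49617°
MON-51: φ = -13.85283°, λ = -62.55350°
GRAV9: φ = -2.13467°, λ = -57.52483°
CR7→MON-51: c = 0.195405 rad, d = 1244.92 km
MON-51→GRAV9: c = 0.222159 rad, d = 1415.38 km
Total = 1244.92 + 1415.38 = 2660.30 km

2660 km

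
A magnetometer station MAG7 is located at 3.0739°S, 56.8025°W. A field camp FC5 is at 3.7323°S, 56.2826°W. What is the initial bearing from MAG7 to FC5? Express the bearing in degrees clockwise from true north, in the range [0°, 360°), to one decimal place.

141.8°

Δλ = 0.5199°
y = sin Δλ · cos φ₂ = 0.009055
x = cos φ₁ sin φ₂ − sin φ₁ cos φ₂ cos Δλ = -0.011493
θ = atan2(y, x) = 141.7682° → 141.7682° (mod 360°)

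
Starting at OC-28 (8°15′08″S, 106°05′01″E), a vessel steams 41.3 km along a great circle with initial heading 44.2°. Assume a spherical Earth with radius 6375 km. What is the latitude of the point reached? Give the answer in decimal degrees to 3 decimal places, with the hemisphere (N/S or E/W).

OC-28: φ = -8.25222°, λ = +106.08361°
δ = d/R = 41.3/6375 = 0.006478 rad
φ₂ = arcsin(sin φ₁ cos δ + cos φ₁ sin δ cos θ)
   = arcsin(-0.14353·0.99998 + 0.98965·0.00648·0.71691) = -7.98603°
λ₂ = λ₁ + atan2(sin θ sin δ cos φ₁, cos δ − sin φ₁ sin φ₂) = 106.34492°

7.986°S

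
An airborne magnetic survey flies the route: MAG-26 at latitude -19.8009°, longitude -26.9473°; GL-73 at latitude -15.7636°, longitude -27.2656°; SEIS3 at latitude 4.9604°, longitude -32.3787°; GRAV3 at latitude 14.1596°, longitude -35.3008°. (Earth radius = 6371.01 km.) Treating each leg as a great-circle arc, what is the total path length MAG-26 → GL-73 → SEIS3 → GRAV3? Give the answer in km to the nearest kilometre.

3894 km

MAG-26→GL-73: c = 0.070662 rad, d = 450.19 km
GL-73→SEIS3: c = 0.372335 rad, d = 2372.15 km
SEIS3→GRAV3: c = 0.168231 rad, d = 1071.80 km
Total = 450.19 + 2372.15 + 1071.80 = 3894.14 km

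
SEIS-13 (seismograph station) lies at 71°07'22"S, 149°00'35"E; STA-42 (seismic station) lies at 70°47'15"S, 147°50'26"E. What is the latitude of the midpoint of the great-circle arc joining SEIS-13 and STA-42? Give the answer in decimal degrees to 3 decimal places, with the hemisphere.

70.956°S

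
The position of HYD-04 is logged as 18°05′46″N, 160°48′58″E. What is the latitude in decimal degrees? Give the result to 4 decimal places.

18.0961°N

18° + 5′/60 + 46″/3600 = 18 + 0.08333 + 0.01278 = 18.0961°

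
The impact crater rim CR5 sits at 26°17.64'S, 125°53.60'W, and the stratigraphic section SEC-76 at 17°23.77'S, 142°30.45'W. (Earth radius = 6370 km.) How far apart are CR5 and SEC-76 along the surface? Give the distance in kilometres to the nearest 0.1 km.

1976.5 km

CR5: φ = -26.29400°, λ = -125.89333°
SEC-76: φ = -17.39617°, λ = -142.50750°
Δφ = 8.8978°,  Δλ = -16.6142°
a = sin²(Δφ/2) + cos φ₁ cos φ₂ sin²(Δλ/2) = 0.023875
c = 2·arcsin(√a) = 0.310277 rad = 17.7775°
d = R·c = 6370 × 0.310277 = 1976.5 km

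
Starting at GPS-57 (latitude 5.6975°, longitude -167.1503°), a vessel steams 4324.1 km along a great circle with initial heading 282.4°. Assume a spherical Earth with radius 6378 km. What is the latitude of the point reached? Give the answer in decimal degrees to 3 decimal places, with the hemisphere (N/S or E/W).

12.201°N

δ = d/R = 4324.1/6378 = 0.677971 rad
φ₂ = arcsin(sin φ₁ cos δ + cos φ₁ sin δ cos θ)
   = arcsin(0.09928·0.77885 + 0.99506·0.62721·0.21474) = 12.20093°
λ₂ = λ₁ + atan2(sin θ sin δ cos φ₁, cos δ − sin φ₁ sin φ₂) = 154.03975°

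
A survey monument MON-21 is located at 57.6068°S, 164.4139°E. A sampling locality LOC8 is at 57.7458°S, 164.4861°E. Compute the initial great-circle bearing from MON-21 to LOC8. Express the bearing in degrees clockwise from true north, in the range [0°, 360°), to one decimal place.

Δλ = 0.0722°
y = sin Δλ · cos φ₂ = 0.000673
x = cos φ₁ sin φ₂ − sin φ₁ cos φ₂ cos Δλ = -0.002426
θ = atan2(y, x) = 164.5085° → 164.5085° (mod 360°)

164.5°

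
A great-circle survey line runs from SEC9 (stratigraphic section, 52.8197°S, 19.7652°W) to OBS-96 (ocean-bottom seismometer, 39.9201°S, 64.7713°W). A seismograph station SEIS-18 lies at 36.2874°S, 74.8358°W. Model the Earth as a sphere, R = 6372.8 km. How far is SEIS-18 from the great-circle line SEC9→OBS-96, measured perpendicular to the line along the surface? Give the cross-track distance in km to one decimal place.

δ₁₃ = central angle SEC9→SEIS-18 = 0.722057 rad  (haversine)
θ₁₃ = bearing SEC9→SEIS-18 = 270.871°,  θ₁₂ = bearing SEC9→OBS-96 = 274.662°
dₓₜ = R·arcsin(sin δ₁₃ · sin(θ₁₃ − θ₁₂)) = 6372.8·arcsin(0.66093·sin(-3.790°)) = -278.520 km
|dₓₜ| = 278.520 km

278.5 km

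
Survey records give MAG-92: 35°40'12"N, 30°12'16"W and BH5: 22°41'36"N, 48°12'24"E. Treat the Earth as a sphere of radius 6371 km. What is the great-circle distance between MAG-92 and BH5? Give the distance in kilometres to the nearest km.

7555 km

MAG-92: φ = +35.67000°, λ = -30.20444°
BH5: φ = +22.69333°, λ = +48.20667°
Δφ = -12.9767°,  Δλ = 78.4111°
a = sin²(Δφ/2) + cos φ₁ cos φ₂ sin²(Δλ/2) = 0.312235
c = 2·arcsin(√a) = 1.185828 rad = 67.9429°
d = R·c = 6371 × 1.185828 = 7554.9 km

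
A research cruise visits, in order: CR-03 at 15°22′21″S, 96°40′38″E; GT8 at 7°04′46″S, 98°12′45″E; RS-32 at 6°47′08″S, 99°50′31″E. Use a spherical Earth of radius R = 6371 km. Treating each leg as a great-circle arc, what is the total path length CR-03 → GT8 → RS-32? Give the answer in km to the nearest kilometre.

1120 km

CR-03: φ = -15.37250°, λ = +96.67722°
GT8: φ = -7.07944°, λ = +98.21250°
RS-32: φ = -6.78556°, λ = +99.84194°
CR-03→GT8: c = 0.147103 rad, d = 937.20 km
GT8→RS-32: c = 0.028693 rad, d = 182.81 km
Total = 937.20 + 182.81 = 1120.00 km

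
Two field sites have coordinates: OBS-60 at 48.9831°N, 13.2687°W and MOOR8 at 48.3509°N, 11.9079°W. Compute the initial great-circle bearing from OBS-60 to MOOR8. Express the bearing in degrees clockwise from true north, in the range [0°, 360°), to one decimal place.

Δλ = 1.3608°
y = sin Δλ · cos φ₂ = 0.015782
x = cos φ₁ sin φ₂ − sin φ₁ cos φ₂ cos Δλ = -0.010892
θ = atan2(y, x) = 124.6120° → 124.6120° (mod 360°)

124.6°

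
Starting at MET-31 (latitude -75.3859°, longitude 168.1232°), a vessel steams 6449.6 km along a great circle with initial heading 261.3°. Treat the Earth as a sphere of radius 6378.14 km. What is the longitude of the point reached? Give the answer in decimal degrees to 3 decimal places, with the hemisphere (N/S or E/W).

δ = d/R = 6449.6/6378.14 = 1.011204 rad
φ₂ = arcsin(sin φ₁ cos δ + cos φ₁ sin δ cos θ)
   = arcsin(-0.96765·0.53084 + 0.25231·0.84747·-0.15126) = -33.09369°
λ₂ = λ₁ + atan2(sin θ sin δ cos φ₁, cos δ − sin φ₁ sin φ₂) = 78.79981°

78.800°E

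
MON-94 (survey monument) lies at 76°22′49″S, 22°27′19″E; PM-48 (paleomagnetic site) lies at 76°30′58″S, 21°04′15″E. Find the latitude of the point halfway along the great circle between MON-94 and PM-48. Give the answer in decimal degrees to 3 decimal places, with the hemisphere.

76.449°S

MON-94: φ = -76.38028°, λ = +22.45528°
PM-48: φ = -76.51611°, λ = +21.07083°
Bx = cos φ₂ cos Δλ = 0.233104,  By = cos φ₂ sin Δλ = -0.005634
φₘ = atan2(sin φ₁ + sin φ₂, √((cos φ₁ + Bx)² + By²)) = -76.44915°
λₘ = λ₁ + atan2(By, cos φ₁ + Bx) = 21.76646°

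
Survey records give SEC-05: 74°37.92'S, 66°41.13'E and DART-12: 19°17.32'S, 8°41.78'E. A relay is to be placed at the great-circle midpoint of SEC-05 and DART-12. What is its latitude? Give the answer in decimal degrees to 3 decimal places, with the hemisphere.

SEC-05: φ = -74.63200°, λ = +66.68550°
DART-12: φ = -19.28867°, λ = +8.69633°
Bx = cos φ₂ cos Δλ = 0.500324,  By = cos φ₂ sin Δλ = -0.800349
φₘ = atan2(sin φ₁ + sin φ₂, √((cos φ₁ + Bx)² + By²)) = -49.45603°
λₘ = λ₁ + atan2(By, cos φ₁ + Bx) = 20.40463°

49.456°S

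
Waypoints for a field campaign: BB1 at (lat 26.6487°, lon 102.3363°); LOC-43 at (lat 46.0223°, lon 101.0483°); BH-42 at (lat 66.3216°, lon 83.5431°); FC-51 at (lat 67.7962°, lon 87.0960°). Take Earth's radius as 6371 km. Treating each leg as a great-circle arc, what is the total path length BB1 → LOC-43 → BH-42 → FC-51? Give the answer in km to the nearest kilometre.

4866 km

BB1→LOC-43: c = 0.338605 rad, d = 2157.26 km
LOC-43→BH-42: c = 0.389816 rad, d = 2483.52 km
BH-42→FC-51: c = 0.035297 rad, d = 224.88 km
Total = 2157.26 + 2483.52 + 224.88 = 4865.65 km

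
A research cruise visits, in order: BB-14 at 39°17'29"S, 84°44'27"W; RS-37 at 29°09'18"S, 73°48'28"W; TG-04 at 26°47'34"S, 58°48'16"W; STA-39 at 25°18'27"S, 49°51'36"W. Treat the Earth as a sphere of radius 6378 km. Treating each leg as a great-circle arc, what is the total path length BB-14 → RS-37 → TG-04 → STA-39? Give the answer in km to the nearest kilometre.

3916 km

BB-14: φ = -39.29139°, λ = -84.74083°
RS-37: φ = -29.15500°, λ = -73.80778°
TG-04: φ = -26.79278°, λ = -58.80444°
STA-39: φ = -25.30750°, λ = -49.86000°
BB-14→RS-37: c = 0.236671 rad, d = 1509.49 km
RS-37→TG-04: c = 0.234735 rad, d = 1497.14 km
TG-04→STA-39: c = 0.142593 rad, d = 909.46 km
Total = 1509.49 + 1497.14 + 909.46 = 3916.08 km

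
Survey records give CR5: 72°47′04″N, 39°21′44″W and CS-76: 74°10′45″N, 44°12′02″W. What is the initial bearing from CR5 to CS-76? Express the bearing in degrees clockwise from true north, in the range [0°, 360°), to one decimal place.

317.7°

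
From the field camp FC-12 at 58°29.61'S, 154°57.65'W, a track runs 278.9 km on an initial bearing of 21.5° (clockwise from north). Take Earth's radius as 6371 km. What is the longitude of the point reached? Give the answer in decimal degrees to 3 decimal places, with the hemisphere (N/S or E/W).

FC-12: φ = -58.49350°, λ = -154.96083°
δ = d/R = 278.9/6371 = 0.043776 rad
φ₂ = arcsin(sin φ₁ cos δ + cos φ₁ sin δ cos θ)
   = arcsin(-0.85258·0.99904 + 0.52260·0.04376·0.93042) = -56.14863°
λ₂ = λ₁ + atan2(sin θ sin δ cos φ₁, cos δ − sin φ₁ sin φ₂) = -153.31087°

153.311°W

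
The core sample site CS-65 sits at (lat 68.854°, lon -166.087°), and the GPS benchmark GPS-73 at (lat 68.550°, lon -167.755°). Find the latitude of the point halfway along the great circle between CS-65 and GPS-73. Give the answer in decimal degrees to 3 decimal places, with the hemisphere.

Bx = cos φ₂ cos Δλ = 0.365534,  By = cos φ₂ sin Δλ = -0.010644
φₘ = atan2(sin φ₁ + sin φ₂, √((cos φ₁ + Bx)² + By²)) = 68.70405°
λₘ = λ₁ + atan2(By, cos φ₁ + Bx) = -166.92668°

68.704°N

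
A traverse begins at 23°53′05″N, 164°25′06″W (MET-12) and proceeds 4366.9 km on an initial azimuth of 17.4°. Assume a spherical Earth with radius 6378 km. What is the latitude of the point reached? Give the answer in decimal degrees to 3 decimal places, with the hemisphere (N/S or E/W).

59.934°N

MET-12: φ = +23.88472°, λ = -164.41833°
δ = d/R = 4366.9/6378 = 0.684682 rad
φ₂ = arcsin(sin φ₁ cos δ + cos φ₁ sin δ cos θ)
   = arcsin(0.40490·0.77462 + 0.91436·0.63243·0.95424) = 59.93384°
λ₂ = λ₁ + atan2(sin θ sin δ cos φ₁, cos δ − sin φ₁ sin φ₂) = -142.24017°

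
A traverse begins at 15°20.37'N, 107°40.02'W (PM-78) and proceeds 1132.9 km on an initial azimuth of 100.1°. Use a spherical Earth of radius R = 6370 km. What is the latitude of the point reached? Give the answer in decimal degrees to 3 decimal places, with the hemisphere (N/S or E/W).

PM-78: φ = +15.33950°, λ = -107.66700°
δ = d/R = 1132.9/6370 = 0.177849 rad
φ₂ = arcsin(sin φ₁ cos δ + cos φ₁ sin δ cos θ)
   = arcsin(0.26454·0.98423 + 0.96438·0.17691·-0.17537) = 13.32332°
λ₂ = λ₁ + atan2(sin θ sin δ cos φ₁, cos δ − sin φ₁ sin φ₂) = -97.35612°

13.323°N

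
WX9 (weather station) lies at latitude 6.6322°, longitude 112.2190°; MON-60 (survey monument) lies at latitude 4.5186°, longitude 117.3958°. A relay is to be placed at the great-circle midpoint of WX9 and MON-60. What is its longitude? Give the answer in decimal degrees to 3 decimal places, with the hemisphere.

Bx = cos φ₂ cos Δλ = 0.992826,  By = cos φ₂ sin Δλ = 0.089949
φₘ = atan2(sin φ₁ + sin φ₂, √((cos φ₁ + Bx)² + By²)) = 5.58106°
λₘ = λ₁ + atan2(By, cos φ₁ + Bx) = 114.81206°

114.812°E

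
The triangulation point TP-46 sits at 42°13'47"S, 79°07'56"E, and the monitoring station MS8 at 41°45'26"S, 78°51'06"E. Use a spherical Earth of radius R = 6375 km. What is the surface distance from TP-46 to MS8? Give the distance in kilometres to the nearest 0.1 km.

57.5 km

TP-46: φ = -42.22972°, λ = +79.13222°
MS8: φ = -41.75722°, λ = +78.85167°
Δφ = 0.4725°,  Δλ = -0.2806°
a = sin²(Δφ/2) + cos φ₁ cos φ₂ sin²(Δλ/2) = 0.000020
c = 2·arcsin(√a) = 0.009014 rad = 0.5165°
d = R·c = 6375 × 0.009014 = 57.5 km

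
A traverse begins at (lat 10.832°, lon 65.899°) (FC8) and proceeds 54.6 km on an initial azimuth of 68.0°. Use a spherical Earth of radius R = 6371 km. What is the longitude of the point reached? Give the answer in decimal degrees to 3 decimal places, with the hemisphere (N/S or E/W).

66.363°E

δ = d/R = 54.6/6371 = 0.008570 rad
φ₂ = arcsin(sin φ₁ cos δ + cos φ₁ sin δ cos θ)
   = arcsin(0.18793·0.99996 + 0.98218·0.00857·0.37461) = 11.01559°
λ₂ = λ₁ + atan2(sin θ sin δ cos φ₁, cos δ − sin φ₁ sin φ₂) = 66.36282°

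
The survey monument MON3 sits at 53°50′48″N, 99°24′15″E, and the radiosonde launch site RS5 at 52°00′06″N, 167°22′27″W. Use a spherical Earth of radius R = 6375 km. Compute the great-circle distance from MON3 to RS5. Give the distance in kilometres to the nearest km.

5784 km

MON3: φ = +53.84667°, λ = +99.40417°
RS5: φ = +52.00167°, λ = -167.37417°
Δφ = -1.8450°,  Δλ = 93.2217°
a = sin²(Δφ/2) + cos φ₁ cos φ₂ sin²(Δλ/2) = 0.192062
c = 2·arcsin(√a) = 0.907300 rad = 51.9844°
d = R·c = 6375 × 0.907300 = 5784.0 km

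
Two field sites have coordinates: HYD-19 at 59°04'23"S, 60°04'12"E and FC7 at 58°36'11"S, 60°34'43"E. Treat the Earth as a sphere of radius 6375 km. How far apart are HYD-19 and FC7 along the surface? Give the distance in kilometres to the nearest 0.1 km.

59.9 km

HYD-19: φ = -59.07306°, λ = +60.07000°
FC7: φ = -58.60306°, λ = +60.57861°
Δφ = 0.4700°,  Δλ = 0.5086°
a = sin²(Δφ/2) + cos φ₁ cos φ₂ sin²(Δλ/2) = 0.000022
c = 2·arcsin(√a) = 0.009402 rad = 0.5387°
d = R·c = 6375 × 0.009402 = 59.9 km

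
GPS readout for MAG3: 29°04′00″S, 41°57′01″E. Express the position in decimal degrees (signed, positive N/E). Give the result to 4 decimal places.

-29.0667°, +41.9503°

lat: 29.0667° S → -29.0667°
lon: 41.9503° E → +41.9503°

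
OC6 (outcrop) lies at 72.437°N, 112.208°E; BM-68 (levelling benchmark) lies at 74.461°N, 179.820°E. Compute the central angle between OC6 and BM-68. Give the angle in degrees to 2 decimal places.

Δφ = 2.0240°,  Δλ = 67.6120°
a = sin²(Δφ/2) + cos φ₁ cos φ₂ sin²(Δλ/2) = 0.025336
c = 2·arcsin(√a) = 0.319708 rad = 18.3179°

18.32°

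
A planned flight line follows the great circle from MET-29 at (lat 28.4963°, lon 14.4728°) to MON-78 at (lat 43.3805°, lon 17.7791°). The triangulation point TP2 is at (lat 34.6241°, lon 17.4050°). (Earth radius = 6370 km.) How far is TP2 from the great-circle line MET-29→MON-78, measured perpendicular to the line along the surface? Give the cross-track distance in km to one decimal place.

δ₁₃ = central angle MET-29→TP2 = 0.115481 rad  (haversine)
θ₁₃ = bearing MET-29→TP2 = 21.428°,  θ₁₂ = bearing MET-29→MON-78 = 9.248°
dₓₜ = R·arcsin(sin δ₁₃ · sin(θ₁₃ − θ₁₂)) = 6370·arcsin(0.11522·sin(12.180°)) = 154.870 km
|dₓₜ| = 154.870 km

154.9 km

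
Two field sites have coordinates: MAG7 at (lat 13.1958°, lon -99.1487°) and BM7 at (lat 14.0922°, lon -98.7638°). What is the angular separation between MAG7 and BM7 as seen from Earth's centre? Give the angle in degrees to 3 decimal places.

Δφ = 0.8964°,  Δλ = 0.3849°
a = sin²(Δφ/2) + cos φ₁ cos φ₂ sin²(Δλ/2) = 0.000072
c = 2·arcsin(√a) = 0.016952 rad = 0.9713°

0.971°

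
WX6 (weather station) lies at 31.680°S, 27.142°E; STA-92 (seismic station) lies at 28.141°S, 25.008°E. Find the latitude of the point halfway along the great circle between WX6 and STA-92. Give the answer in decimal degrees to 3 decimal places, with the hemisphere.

29.915°S

Bx = cos φ₂ cos Δλ = 0.881178,  By = cos φ₂ sin Δλ = -0.032835
φₘ = atan2(sin φ₁ + sin φ₂, √((cos φ₁ + Bx)² + By²)) = -29.91479°
λₘ = λ₁ + atan2(By, cos φ₁ + Bx) = 26.05604°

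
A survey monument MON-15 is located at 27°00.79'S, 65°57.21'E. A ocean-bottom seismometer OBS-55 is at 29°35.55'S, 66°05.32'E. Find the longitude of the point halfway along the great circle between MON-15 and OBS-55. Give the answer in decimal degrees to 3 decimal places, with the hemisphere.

66.020°E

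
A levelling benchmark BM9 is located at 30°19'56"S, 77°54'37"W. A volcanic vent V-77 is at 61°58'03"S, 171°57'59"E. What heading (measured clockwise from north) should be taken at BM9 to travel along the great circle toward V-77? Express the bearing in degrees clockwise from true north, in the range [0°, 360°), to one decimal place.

207.6°

BM9: φ = -30.33222°, λ = -77.91028°
V-77: φ = -61.96750°, λ = +171.96639°
Δλ = -110.1233°
y = sin Δλ · cos φ₂ = -0.441282
x = cos φ₁ sin φ₂ − sin φ₁ cos φ₂ cos Δλ = -0.843508
θ = atan2(y, x) = -152.3836° → 207.6164° (mod 360°)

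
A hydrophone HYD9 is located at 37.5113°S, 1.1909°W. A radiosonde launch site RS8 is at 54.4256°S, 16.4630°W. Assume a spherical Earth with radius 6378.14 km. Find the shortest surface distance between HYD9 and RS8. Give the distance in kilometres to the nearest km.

2212 km

Δφ = -16.9143°,  Δλ = -15.2721°
a = sin²(Δφ/2) + cos φ₁ cos φ₂ sin²(Δλ/2) = 0.029778
c = 2·arcsin(√a) = 0.346861 rad = 19.8737°
d = R·c = 6378.14 × 0.346861 = 2212.3 km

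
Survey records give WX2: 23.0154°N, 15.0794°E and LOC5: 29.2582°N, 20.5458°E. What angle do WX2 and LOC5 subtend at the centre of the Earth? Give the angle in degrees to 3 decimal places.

Δφ = 6.2428°,  Δλ = 5.4664°
a = sin²(Δφ/2) + cos φ₁ cos φ₂ sin²(Δλ/2) = 0.004791
c = 2·arcsin(√a) = 0.138543 rad = 7.9379°

7.938°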